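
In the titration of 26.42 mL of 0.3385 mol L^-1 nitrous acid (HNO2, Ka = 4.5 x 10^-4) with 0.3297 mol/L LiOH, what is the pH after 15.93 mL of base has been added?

Initial n(HNO2) = 0.3385 x 0.02642 = 0.008943 mol.
n(LiOH) added = 0.3297 x 0.01593 = 0.005252 mol, converting that many moles of HNO2 to NO2-.
Remaining n(HNO2) = 0.003691 mol; n(NO2-) = 0.005252 mol.
By Henderson-Hasselbalch, pH = pKa + log([A^-]/[HA]) = 3.35 + log(0.005252/0.003691) = 3.35 + (+0.15) = 3.50.

3.50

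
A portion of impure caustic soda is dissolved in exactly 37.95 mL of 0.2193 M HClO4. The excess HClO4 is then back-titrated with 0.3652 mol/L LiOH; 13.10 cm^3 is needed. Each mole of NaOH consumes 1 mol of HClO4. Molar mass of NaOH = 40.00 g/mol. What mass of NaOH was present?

Total n(HClO4) added = 0.2193 x 0.03795 = 0.008322 mol.
n(LiOH) used = 0.3652 x 0.01310 = 0.004784 mol, which equals the excess n(HClO4).
So n(HClO4) consumed by the sample = 0.008322 - 0.004784 = 0.003538 mol.
n(NaOH) = 0.003538 / 1 = 0.003538 mol.
mass = 0.003538 mol x 40.00 g/mol = 0.142 g.

0.142 g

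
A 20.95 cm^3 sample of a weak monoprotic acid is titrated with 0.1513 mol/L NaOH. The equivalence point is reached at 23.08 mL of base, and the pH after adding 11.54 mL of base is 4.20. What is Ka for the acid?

11.54 mL is half of the equivalence volume, so this is the half-equivalence point where [HA] = [A^-].
At half-equivalence pH = pKa, so pKa = 4.20.
Ka = 10^(-4.20) = 6.3 x 10^-5.

6.3 x 10^-5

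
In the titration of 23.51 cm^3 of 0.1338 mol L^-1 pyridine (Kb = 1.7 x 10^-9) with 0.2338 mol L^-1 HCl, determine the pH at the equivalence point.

n(C5H5N) = 0.1338 x 0.02351 = 0.003146 mol; V(HCl) at equivalence = 0.003146/0.2338 = 0.01345 L.
At equivalence the base is fully converted to C5H5NH+; total volume = 0.03696 L, so [C5H5NH+] = 0.003146/0.03696 = 0.08510 M.
Ka(C5H5NH+) = Kw/Kb = 1.0e-14 / 1.7 x 10^-9 = 5.88e-6.
[H^+] = sqrt(Ka x [C5H5NH+]) = sqrt(5.88e-6 x 0.08510) = 0.000708 M.
pH = -log(0.000708) = 3.15.

3.15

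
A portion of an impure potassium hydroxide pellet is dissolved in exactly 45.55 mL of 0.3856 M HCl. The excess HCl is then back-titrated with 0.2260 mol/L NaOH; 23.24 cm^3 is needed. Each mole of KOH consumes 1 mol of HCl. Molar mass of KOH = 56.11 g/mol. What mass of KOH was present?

Total n(HCl) added = 0.3856 x 0.04555 = 0.01756 mol.
n(NaOH) used = 0.2260 x 0.02324 = 0.005252 mol, which equals the excess n(HCl).
So n(HCl) consumed by the sample = 0.01756 - 0.005252 = 0.01231 mol.
n(KOH) = 0.01231 / 1 = 0.01231 mol.
mass = 0.01231 mol x 56.11 g/mol = 0.691 g.

0.691 g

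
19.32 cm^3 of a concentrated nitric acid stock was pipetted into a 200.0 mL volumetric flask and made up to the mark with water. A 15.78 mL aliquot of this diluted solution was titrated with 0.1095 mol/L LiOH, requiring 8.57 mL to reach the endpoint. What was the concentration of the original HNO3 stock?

n(LiOH) = 0.1095 x 0.008570 = 0.0009384 mol.
n(HNO3) in the aliquot = 0.0009384 mol.
[diluted HNO3] = 0.0009384 / 0.01578 = 0.05947 M.
Dilution factor = 200.0/19.32 = 10.35, so [stock] = 0.05947 x 10.35 = 0.616 M.

0.616 M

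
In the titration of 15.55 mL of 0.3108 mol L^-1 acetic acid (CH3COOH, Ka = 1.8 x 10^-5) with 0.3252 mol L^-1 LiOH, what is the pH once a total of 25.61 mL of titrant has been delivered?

n(acid) = 0.3108 x 0.01555 = 0.004833 mol; n(LiOH) added = 0.3252 x 0.02561 = 0.008328 mol.
Base is in excess by 0.008328 - 0.004833 = 0.003495 mol in a total volume of 0.04116 L.
[OH^-] = 0.003495/0.04116 = 0.08492 M, so pOH = 1.07 and pH = 14.00 - 1.07 = 12.93.

12.93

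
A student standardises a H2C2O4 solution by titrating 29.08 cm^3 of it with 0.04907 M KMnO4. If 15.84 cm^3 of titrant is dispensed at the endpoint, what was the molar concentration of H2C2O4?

n(KMnO4) = 0.04907 x 0.01584 = 0.0007773 mol.
From the balanced equation, 2 mol KMnO4 reacts with 5 mol H2C2O4, so n(H2C2O4) = 0.0007773 x 5/2 = 0.001943 mol.
[H2C2O4] = 0.001943 / 0.02908 L = 0.0668 M.

0.0668 M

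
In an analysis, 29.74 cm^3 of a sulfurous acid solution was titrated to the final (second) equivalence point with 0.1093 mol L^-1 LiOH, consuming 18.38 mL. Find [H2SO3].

0.0338 M

n(LiOH) = 0.1093 x 0.01838 = 0.002009 mol.
At the final (second) equivalence point, 2 mol OH^- react per mol H2SO3, so n(H2SO3) = 0.002009 / 2 = 0.001004 mol.
[H2SO3] = 0.001004 / 0.02974 L = 0.0338 M.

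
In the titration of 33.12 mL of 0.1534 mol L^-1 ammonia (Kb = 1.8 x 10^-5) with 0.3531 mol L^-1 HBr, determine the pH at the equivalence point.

n(NH3) = 0.1534 x 0.03312 = 0.005081 mol; V(HBr) at equivalence = 0.005081/0.3531 = 0.01439 L.
At equivalence the base is fully converted to NH4+; total volume = 0.04751 L, so [NH4+] = 0.005081/0.04751 = 0.1069 M.
Ka(NH4+) = Kw/Kb = 1.0e-14 / 1.8 x 10^-5 = 5.56e-10.
[H^+] = sqrt(Ka x [NH4+]) = sqrt(5.56e-10 x 0.1069) = 7.71e-6 M.
pH = -log(7.71e-6) = 5.11.

5.11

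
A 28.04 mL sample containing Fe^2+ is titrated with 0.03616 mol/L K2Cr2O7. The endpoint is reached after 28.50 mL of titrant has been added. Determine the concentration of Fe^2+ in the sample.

n(K2Cr2O7) = 0.03616 x 0.02850 = 0.001031 mol.
From the balanced equation, 1 mol K2Cr2O7 reacts with 6 mol Fe^2+, so n(Fe^2+) = 0.001031 x 6/1 = 0.006183 mol.
[Fe^2+] = 0.006183 / 0.02804 L = 0.221 M.

0.221 M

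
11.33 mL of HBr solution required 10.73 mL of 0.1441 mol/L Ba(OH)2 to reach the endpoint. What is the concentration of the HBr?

n(Ba(OH)2) delivered = 0.1441 x 0.01073 = 0.001546 mol.
The reaction is 2 HBr + 1 Ba(OH)2, so n(HBr) = 0.001546 x 2/1 = 0.003092 mol.
[HBr] = 0.003092 mol / 0.01133 L = 0.273 M.

0.273 M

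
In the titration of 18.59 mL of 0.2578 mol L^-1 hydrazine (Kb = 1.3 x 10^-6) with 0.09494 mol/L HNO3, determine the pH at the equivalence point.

n(N2H4) = 0.2578 x 0.01859 = 0.004793 mol; V(HNO3) at equivalence = 0.004793/0.09494 = 0.05048 L.
At equivalence the base is fully converted to N2H5+; total volume = 0.06907 L, so [N2H5+] = 0.004793/0.06907 = 0.06939 M.
Ka(N2H5+) = Kw/Kb = 1.0e-14 / 1.3 x 10^-6 = 7.69e-9.
[H^+] = sqrt(Ka x [N2H5+]) = sqrt(7.69e-9 x 0.06939) = 2.31e-5 M.
pH = -log(2.31e-5) = 4.64.

4.64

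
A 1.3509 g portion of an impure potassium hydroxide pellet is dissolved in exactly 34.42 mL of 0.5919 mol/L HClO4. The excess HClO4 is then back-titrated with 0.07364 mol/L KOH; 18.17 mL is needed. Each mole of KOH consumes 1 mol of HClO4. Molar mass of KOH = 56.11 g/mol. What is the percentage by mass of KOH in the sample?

79.1%

Total n(HClO4) added = 0.5919 x 0.03442 = 0.02037 mol.
n(KOH) used = 0.07364 x 0.01817 = 0.001338 mol, which equals the excess n(HClO4).
So n(HClO4) consumed by the sample = 0.02037 - 0.001338 = 0.01904 mol.
n(KOH) = 0.01904 / 1 = 0.01904 mol.
mass KOH = 0.01904 x 56.11 = 1.068 g, so %KOH = 1.068/1.3509 x 100 = 79.1%.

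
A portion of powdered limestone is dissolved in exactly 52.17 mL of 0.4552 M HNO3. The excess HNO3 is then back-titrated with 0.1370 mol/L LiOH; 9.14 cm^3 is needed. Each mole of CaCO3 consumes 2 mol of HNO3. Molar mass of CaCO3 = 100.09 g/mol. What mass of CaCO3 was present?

1.13 g

Total n(HNO3) added = 0.4552 x 0.05217 = 0.02375 mol.
n(LiOH) used = 0.1370 x 0.009140 = 0.001252 mol, which equals the excess n(HNO3).
So n(HNO3) consumed by the sample = 0.02375 - 0.001252 = 0.02250 mol.
n(CaCO3) = 0.02250 / 2 = 0.01125 mol.
mass = 0.01125 mol x 100.09 g/mol = 1.13 g.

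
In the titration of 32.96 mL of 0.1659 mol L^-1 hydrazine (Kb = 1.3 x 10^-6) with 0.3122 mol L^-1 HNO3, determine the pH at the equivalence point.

4.54

n(N2H4) = 0.1659 x 0.03296 = 0.005468 mol; V(HNO3) at equivalence = 0.005468/0.3122 = 0.01751 L.
At equivalence the base is fully converted to N2H5+; total volume = 0.05047 L, so [N2H5+] = 0.005468/0.05047 = 0.1083 M.
Ka(N2H5+) = Kw/Kb = 1.0e-14 / 1.3 x 10^-6 = 7.69e-9.
[H^+] = sqrt(Ka x [N2H5+]) = sqrt(7.69e-9 x 0.1083) = 2.89e-5 M.
pH = -log(2.89e-5) = 4.54.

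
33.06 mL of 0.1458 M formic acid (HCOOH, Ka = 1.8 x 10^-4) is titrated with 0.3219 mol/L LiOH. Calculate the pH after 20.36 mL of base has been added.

12.51

n(acid) = 0.1458 x 0.03306 = 0.004820 mol; n(LiOH) added = 0.3219 x 0.02036 = 0.006554 mol.
Base is in excess by 0.006554 - 0.004820 = 0.001734 mol in a total volume of 0.05342 L.
[OH^-] = 0.001734/0.05342 = 0.03245 M, so pOH = 1.49 and pH = 14.00 - 1.49 = 12.51.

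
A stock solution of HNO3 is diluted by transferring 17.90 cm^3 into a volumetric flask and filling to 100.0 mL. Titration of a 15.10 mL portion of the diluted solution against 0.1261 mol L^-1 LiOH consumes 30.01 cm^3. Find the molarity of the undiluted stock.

1.40 M

n(LiOH) = 0.1261 x 0.03001 = 0.003784 mol.
n(HNO3) in the aliquot = 0.003784 mol.
[diluted HNO3] = 0.003784 / 0.01510 = 0.2506 M.
Dilution factor = 100.0/17.90 = 5.587, so [stock] = 0.2506 x 5.587 = 1.40 M.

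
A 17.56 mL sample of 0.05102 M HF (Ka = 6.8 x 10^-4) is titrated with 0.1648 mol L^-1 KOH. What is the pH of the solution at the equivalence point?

n(HF) = 0.05102 x 0.01756 = 0.0008959 mol; V(KOH) at equivalence = 0.0008959/0.1648 = 0.005436 L.
At equivalence all the acid is converted to F-; total volume = 0.01756 + 0.005436 = 0.02300 L, so [F-] = 0.0008959/0.02300 = 0.03896 M.
Kb = Kw/Ka = 1.0e-14 / 6.8 x 10^-4 = 1.47e-11.
[OH^-] = sqrt(Kb x [F-]) = sqrt(1.47e-11 x 0.03896) = 7.57e-7 M.
pOH = 6.12, so pH = 14.00 - 6.12 = 7.88.

7.88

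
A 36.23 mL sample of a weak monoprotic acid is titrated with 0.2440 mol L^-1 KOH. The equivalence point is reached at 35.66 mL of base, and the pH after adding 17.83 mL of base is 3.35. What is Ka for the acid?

4.5 x 10^-4

17.83 mL is half of the equivalence volume, so this is the half-equivalence point where [HA] = [A^-].
At half-equivalence pH = pKa, so pKa = 3.35.
Ka = 10^(-3.35) = 4.5 x 10^-4.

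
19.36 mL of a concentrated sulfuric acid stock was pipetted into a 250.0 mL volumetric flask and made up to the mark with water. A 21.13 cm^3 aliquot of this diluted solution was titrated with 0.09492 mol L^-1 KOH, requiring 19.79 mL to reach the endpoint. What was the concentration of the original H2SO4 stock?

n(KOH) = 0.09492 x 0.01979 = 0.001878 mol.
n(H2SO4) in the aliquot = 0.001878 x 1/2 = 0.0009392 mol.
[diluted H2SO4] = 0.0009392 / 0.02113 = 0.04445 M.
Dilution factor = 250.0/19.36 = 12.91, so [stock] = 0.04445 x 12.91 = 0.574 M.

0.574 M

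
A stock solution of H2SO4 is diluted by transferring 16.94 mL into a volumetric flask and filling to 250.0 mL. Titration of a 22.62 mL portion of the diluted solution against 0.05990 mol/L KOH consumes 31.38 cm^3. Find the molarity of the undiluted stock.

0.613 M

n(KOH) = 0.05990 x 0.03138 = 0.001880 mol.
n(H2SO4) in the aliquot = 0.001880 x 1/2 = 0.0009398 mol.
[diluted H2SO4] = 0.0009398 / 0.02262 = 0.04155 M.
Dilution factor = 250.0/16.94 = 14.76, so [stock] = 0.04155 x 14.76 = 0.613 M.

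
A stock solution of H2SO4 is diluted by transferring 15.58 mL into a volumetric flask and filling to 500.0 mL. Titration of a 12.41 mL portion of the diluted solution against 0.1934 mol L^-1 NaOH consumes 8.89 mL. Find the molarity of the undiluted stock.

n(NaOH) = 0.1934 x 0.008890 = 0.001719 mol.
n(H2SO4) in the aliquot = 0.001719 x 1/2 = 0.0008597 mol.
[diluted H2SO4] = 0.0008597 / 0.01241 = 0.06927 M.
Dilution factor = 500.0/15.58 = 32.09, so [stock] = 0.06927 x 32.09 = 2.22 M.

2.22 M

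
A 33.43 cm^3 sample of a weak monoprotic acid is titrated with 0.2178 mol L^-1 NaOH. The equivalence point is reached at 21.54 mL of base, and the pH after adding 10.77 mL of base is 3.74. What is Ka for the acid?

10.77 mL is half of the equivalence volume, so this is the half-equivalence point where [HA] = [A^-].
At half-equivalence pH = pKa, so pKa = 3.74.
Ka = 10^(-3.74) = 1.8 x 10^-4.

1.8 x 10^-4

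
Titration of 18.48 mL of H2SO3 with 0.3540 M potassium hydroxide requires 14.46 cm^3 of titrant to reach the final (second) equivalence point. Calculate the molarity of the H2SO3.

0.138 M

n(KOH) = 0.3540 x 0.01446 = 0.005119 mol.
At the final (second) equivalence point, 2 mol OH^- react per mol H2SO3, so n(H2SO3) = 0.005119 / 2 = 0.002559 mol.
[H2SO3] = 0.002559 / 0.01848 L = 0.138 M.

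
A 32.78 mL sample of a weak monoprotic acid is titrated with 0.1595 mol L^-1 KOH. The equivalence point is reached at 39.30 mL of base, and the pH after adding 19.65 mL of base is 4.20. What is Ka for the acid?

19.65 mL is half of the equivalence volume, so this is the half-equivalence point where [HA] = [A^-].
At half-equivalence pH = pKa, so pKa = 4.20.
Ka = 10^(-4.20) = 6.3 x 10^-5.

6.3 x 10^-5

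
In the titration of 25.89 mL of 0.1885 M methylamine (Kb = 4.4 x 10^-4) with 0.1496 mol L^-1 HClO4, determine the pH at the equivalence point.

5.86

n(CH3NH2) = 0.1885 x 0.02589 = 0.004880 mol; V(HClO4) at equivalence = 0.004880/0.1496 = 0.03262 L.
At equivalence the base is fully converted to CH3NH3+; total volume = 0.05851 L, so [CH3NH3+] = 0.004880/0.05851 = 0.08341 M.
Ka(CH3NH3+) = Kw/Kb = 1.0e-14 / 4.4 x 10^-4 = 2.27e-11.
[H^+] = sqrt(Ka x [CH3NH3+]) = sqrt(2.27e-11 x 0.08341) = 1.38e-6 M.
pH = -log(1.38e-6) = 5.86.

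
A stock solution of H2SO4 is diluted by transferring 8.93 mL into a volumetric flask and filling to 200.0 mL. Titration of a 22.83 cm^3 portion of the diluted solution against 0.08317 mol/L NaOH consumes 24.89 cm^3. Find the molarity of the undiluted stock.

1.02 M

n(NaOH) = 0.08317 x 0.02489 = 0.002070 mol.
n(H2SO4) in the aliquot = 0.002070 x 1/2 = 0.001035 mol.
[diluted H2SO4] = 0.001035 / 0.02283 = 0.04534 M.
Dilution factor = 200.0/8.930 = 22.40, so [stock] = 0.04534 x 22.40 = 1.02 M.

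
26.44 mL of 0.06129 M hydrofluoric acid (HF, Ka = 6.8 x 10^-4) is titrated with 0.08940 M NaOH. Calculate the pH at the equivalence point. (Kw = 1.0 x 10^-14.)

7.86

n(HF) = 0.06129 x 0.02644 = 0.001621 mol; V(NaOH) at equivalence = 0.001621/0.08940 = 0.01813 L.
At equivalence all the acid is converted to F-; total volume = 0.02644 + 0.01813 = 0.04457 L, so [F-] = 0.001621/0.04457 = 0.03636 M.
Kb = Kw/Ka = 1.0e-14 / 6.8 x 10^-4 = 1.47e-11.
[OH^-] = sqrt(Kb x [F-]) = sqrt(1.47e-11 x 0.03636) = 7.31e-7 M.
pOH = 6.14, so pH = 14.00 - 6.14 = 7.86.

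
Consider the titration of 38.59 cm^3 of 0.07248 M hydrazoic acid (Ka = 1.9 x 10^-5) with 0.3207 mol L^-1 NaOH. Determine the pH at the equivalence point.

8.75

n(HN3) = 0.07248 x 0.03859 = 0.002797 mol; V(NaOH) at equivalence = 0.002797/0.3207 = 0.008722 L.
At equivalence all the acid is converted to N3-; total volume = 0.03859 + 0.008722 = 0.04731 L, so [N3-] = 0.002797/0.04731 = 0.05912 M.
Kb = Kw/Ka = 1.0e-14 / 1.9 x 10^-5 = 5.26e-10.
[OH^-] = sqrt(Kb x [N3-]) = sqrt(5.26e-10 x 0.05912) = 5.58e-6 M.
pOH = 5.25, so pH = 14.00 - 5.25 = 8.75.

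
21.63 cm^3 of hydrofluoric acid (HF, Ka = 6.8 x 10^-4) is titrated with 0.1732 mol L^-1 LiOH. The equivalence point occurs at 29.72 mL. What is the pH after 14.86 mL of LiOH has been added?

14.86 mL is exactly half the equivalence volume (29.72/2), i.e. the half-equivalence point.
There, n(HA) = n(A^-), so pH = pKa = -log(6.8 x 10^-4) = 3.17.

3.17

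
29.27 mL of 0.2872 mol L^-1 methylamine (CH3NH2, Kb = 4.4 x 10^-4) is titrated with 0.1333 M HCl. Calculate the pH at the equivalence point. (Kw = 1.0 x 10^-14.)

n(CH3NH2) = 0.2872 x 0.02927 = 0.008406 mol; V(HCl) at equivalence = 0.008406/0.1333 = 0.06306 L.
At equivalence the base is fully converted to CH3NH3+; total volume = 0.09233 L, so [CH3NH3+] = 0.008406/0.09233 = 0.09104 M.
Ka(CH3NH3+) = Kw/Kb = 1.0e-14 / 4.4 x 10^-4 = 2.27e-11.
[H^+] = sqrt(Ka x [CH3NH3+]) = sqrt(2.27e-11 x 0.09104) = 1.44e-6 M.
pH = -log(1.44e-6) = 5.84.

5.84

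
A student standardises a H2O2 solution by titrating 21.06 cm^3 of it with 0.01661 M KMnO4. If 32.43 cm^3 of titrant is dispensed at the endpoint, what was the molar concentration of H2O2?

n(KMnO4) = 0.01661 x 0.03243 = 0.0005387 mol.
From the balanced equation, 2 mol KMnO4 reacts with 5 mol H2O2, so n(H2O2) = 0.0005387 x 5/2 = 0.001347 mol.
[H2O2] = 0.001347 / 0.02106 L = 0.0639 M.

0.0639 M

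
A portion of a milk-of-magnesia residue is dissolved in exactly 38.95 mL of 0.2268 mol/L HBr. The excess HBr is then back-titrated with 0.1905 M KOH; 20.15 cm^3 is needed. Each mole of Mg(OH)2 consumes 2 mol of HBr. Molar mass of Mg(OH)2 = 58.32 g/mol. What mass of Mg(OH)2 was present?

Total n(HBr) added = 0.2268 x 0.03895 = 0.008834 mol.
n(KOH) used = 0.1905 x 0.02015 = 0.003839 mol, which equals the excess n(HBr).
So n(HBr) consumed by the sample = 0.008834 - 0.003839 = 0.004995 mol.
n(Mg(OH)2) = 0.004995 / 2 = 0.002498 mol.
mass = 0.002498 mol x 58.32 g/mol = 0.146 g.

0.146 g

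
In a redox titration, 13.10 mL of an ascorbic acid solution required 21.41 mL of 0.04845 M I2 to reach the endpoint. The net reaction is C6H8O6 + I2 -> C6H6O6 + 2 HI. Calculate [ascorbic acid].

0.0792 M

n(I2) = 0.04845 x 0.02141 = 0.001037 mol.
From the balanced equation, 1 mol I2 reacts with 1 mol ascorbic acid, so n(ascorbic acid) = 0.001037 x 1/1 = 0.001037 mol.
[ascorbic acid] = 0.001037 / 0.01310 L = 0.0792 M.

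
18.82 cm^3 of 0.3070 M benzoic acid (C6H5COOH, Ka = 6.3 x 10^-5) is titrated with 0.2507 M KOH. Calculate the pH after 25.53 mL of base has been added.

12.15

n(acid) = 0.3070 x 0.01882 = 0.005778 mol; n(KOH) added = 0.2507 x 0.02553 = 0.006400 mol.
Base is in excess by 0.006400 - 0.005778 = 0.0006226 mol in a total volume of 0.04435 L.
[OH^-] = 0.0006226/0.04435 = 0.01404 M, so pOH = 1.85 and pH = 14.00 - 1.85 = 12.15.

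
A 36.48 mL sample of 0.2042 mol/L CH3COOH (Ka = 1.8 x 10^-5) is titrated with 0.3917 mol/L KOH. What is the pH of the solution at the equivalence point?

8.94

n(CH3COOH) = 0.2042 x 0.03648 = 0.007449 mol; V(KOH) at equivalence = 0.007449/0.3917 = 0.01902 L.
At equivalence all the acid is converted to CH3COO-; total volume = 0.03648 + 0.01902 = 0.05550 L, so [CH3COO-] = 0.007449/0.05550 = 0.1342 M.
Kb = Kw/Ka = 1.0e-14 / 1.8 x 10^-5 = 5.56e-10.
[OH^-] = sqrt(Kb x [CH3COO-]) = sqrt(5.56e-10 x 0.1342) = 8.64e-6 M.
pOH = 5.06, so pH = 14.00 - 5.06 = 8.94.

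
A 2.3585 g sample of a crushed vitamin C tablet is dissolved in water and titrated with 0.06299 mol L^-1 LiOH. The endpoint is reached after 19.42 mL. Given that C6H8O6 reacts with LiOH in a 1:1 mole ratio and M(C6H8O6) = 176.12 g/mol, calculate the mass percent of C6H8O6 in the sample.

9.13%

n(LiOH) = 0.06299 x 0.01942 = 0.001223 mol.
n(C6H8O6) = 0.001223 / 1 = 0.001223 mol.
mass of C6H8O6 = 0.001223 x 176.12 = 0.2154 g.
% purity = 0.2154 / 2.3585 x 100 = 9.13%.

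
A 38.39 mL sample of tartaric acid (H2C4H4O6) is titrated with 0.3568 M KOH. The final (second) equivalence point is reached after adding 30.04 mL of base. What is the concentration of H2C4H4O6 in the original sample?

0.140 M

n(KOH) = 0.3568 x 0.03004 = 0.01072 mol.
At the final (second) equivalence point, 2 mol OH^- react per mol H2C4H4O6, so n(H2C4H4O6) = 0.01072 / 2 = 0.005359 mol.
[H2C4H4O6] = 0.005359 / 0.03839 L = 0.140 M.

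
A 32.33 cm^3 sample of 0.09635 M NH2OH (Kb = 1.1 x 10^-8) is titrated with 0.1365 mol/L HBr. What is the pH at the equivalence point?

3.64

n(NH2OH) = 0.09635 x 0.03233 = 0.003115 mol; V(HBr) at equivalence = 0.003115/0.1365 = 0.02282 L.
At equivalence the base is fully converted to NH3OH+; total volume = 0.05515 L, so [NH3OH+] = 0.003115/0.05515 = 0.05648 M.
Ka(NH3OH+) = Kw/Kb = 1.0e-14 / 1.1 x 10^-8 = 9.09e-7.
[H^+] = sqrt(Ka x [NH3OH+]) = sqrt(9.09e-7 x 0.05648) = 0.000227 M.
pH = -log(0.000227) = 3.64.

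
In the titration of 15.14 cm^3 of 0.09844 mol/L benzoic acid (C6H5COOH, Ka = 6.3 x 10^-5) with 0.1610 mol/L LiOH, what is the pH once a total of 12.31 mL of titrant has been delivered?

n(acid) = 0.09844 x 0.01514 = 0.001490 mol; n(LiOH) added = 0.1610 x 0.01231 = 0.001982 mol.
Base is in excess by 0.001982 - 0.001490 = 0.0004915 mol in a total volume of 0.02745 L.
[OH^-] = 0.0004915/0.02745 = 0.01791 M, so pOH = 1.75 and pH = 14.00 - 1.75 = 12.25.

12.25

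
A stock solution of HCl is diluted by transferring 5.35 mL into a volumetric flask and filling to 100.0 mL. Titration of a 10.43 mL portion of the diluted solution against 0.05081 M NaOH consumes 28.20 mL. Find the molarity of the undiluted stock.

n(NaOH) = 0.05081 x 0.02820 = 0.001433 mol.
n(HCl) in the aliquot = 0.001433 mol.
[diluted HCl] = 0.001433 / 0.01043 = 0.1374 M.
Dilution factor = 100.0/5.350 = 18.69, so [stock] = 0.1374 x 18.69 = 2.57 M.

2.57 M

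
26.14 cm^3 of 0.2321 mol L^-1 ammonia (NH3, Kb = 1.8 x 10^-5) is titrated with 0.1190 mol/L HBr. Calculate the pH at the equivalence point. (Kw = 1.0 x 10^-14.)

n(NH3) = 0.2321 x 0.02614 = 0.006067 mol; V(HBr) at equivalence = 0.006067/0.1190 = 0.05098 L.
At equivalence the base is fully converted to NH4+; total volume = 0.07712 L, so [NH4+] = 0.006067/0.07712 = 0.07867 M.
Ka(NH4+) = Kw/Kb = 1.0e-14 / 1.8 x 10^-5 = 5.56e-10.
[H^+] = sqrt(Ka x [NH4+]) = sqrt(5.56e-10 x 0.07867) = 6.61e-6 M.
pH = -log(6.61e-6) = 5.18.

5.18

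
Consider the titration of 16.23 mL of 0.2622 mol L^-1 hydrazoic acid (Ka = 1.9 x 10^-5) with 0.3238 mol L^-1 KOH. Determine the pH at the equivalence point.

n(HN3) = 0.2622 x 0.01623 = 0.004256 mol; V(KOH) at equivalence = 0.004256/0.3238 = 0.01314 L.
At equivalence all the acid is converted to N3-; total volume = 0.01623 + 0.01314 = 0.02937 L, so [N3-] = 0.004256/0.02937 = 0.1449 M.
Kb = Kw/Ka = 1.0e-14 / 1.9 x 10^-5 = 5.26e-10.
[OH^-] = sqrt(Kb x [N3-]) = sqrt(5.26e-10 x 0.1449) = 8.73e-6 M.
pOH = 5.06, so pH = 14.00 - 5.06 = 8.94.

8.94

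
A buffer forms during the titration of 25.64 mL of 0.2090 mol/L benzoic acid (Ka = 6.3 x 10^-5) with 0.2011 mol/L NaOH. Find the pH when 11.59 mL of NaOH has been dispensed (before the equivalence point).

4.09

Initial n(C6H5COOH) = 0.2090 x 0.02564 = 0.005359 mol.
n(NaOH) added = 0.2011 x 0.01159 = 0.002331 mol, converting that many moles of C6H5COOH to C6H5COO-.
Remaining n(C6H5COOH) = 0.003028 mol; n(C6H5COO-) = 0.002331 mol.
By Henderson-Hasselbalch, pH = pKa + log([A^-]/[HA]) = 4.20 + log(0.002331/0.003028) = 4.20 + (-0.11) = 4.09.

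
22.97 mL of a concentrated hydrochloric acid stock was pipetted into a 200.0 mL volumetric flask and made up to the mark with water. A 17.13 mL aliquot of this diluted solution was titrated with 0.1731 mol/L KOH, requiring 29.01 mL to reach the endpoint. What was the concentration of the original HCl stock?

2.55 M

n(KOH) = 0.1731 x 0.02901 = 0.005022 mol.
n(HCl) in the aliquot = 0.005022 mol.
[diluted HCl] = 0.005022 / 0.01713 = 0.2931 M.
Dilution factor = 200.0/22.97 = 8.707, so [stock] = 0.2931 x 8.707 = 2.55 M.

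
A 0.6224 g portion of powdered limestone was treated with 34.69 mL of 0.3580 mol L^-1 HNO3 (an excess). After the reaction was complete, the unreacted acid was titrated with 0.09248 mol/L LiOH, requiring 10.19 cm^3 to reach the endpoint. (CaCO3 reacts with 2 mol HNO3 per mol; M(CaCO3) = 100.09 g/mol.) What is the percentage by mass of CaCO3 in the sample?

92.3%

Total n(HNO3) added = 0.3580 x 0.03469 = 0.01242 mol.
n(LiOH) used = 0.09248 x 0.01019 = 0.0009424 mol, which equals the excess n(HNO3).
So n(HNO3) consumed by the sample = 0.01242 - 0.0009424 = 0.01148 mol.
n(CaCO3) = 0.01148 / 2 = 0.005738 mol.
mass CaCO3 = 0.005738 x 100.09 = 0.5743 g, so %CaCO3 = 0.5743/0.6224 x 100 = 92.3%.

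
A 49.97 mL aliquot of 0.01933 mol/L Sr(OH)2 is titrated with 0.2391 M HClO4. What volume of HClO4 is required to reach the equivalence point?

n(Sr(OH)2) = 0.01933 mol/L x 0.04997 L = 0.0009659 mol.
The neutralisation is 1 Sr(OH)2 : 2 HClO4, so n(HClO4) = 0.0009659 x 2/1 = 0.001932 mol.
V(HClO4) = 0.001932 / 0.2391 = 0.008080 L = 8.08 mL.

8.08 mL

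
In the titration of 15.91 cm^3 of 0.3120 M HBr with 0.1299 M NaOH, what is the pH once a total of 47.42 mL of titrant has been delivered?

n(acid) = 0.3120 x 0.01591 = 0.004964 mol; n(NaOH) added = 0.1299 x 0.04742 = 0.006160 mol.
Base is in excess by 0.006160 - 0.004964 = 0.001196 mol in a total volume of 0.06333 L.
[OH^-] = 0.001196/0.06333 = 0.01888 M, so pOH = 1.72 and pH = 14.00 - 1.72 = 12.28.

12.28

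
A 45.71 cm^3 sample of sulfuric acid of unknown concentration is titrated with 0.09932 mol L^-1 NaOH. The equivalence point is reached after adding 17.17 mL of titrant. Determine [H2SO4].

n(NaOH) delivered = 0.09932 x 0.01717 = 0.001705 mol.
The reaction is 1 H2SO4 + 2 NaOH, so n(H2SO4) = 0.001705 x 1/2 = 0.0008527 mol.
[H2SO4] = 0.0008527 mol / 0.04571 L = 0.0187 M.

0.0187 M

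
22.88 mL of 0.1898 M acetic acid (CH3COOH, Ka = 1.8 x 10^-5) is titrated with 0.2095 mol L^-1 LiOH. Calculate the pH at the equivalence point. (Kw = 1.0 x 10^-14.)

8.87

n(CH3COOH) = 0.1898 x 0.02288 = 0.004343 mol; V(LiOH) at equivalence = 0.004343/0.2095 = 0.02073 L.
At equivalence all the acid is converted to CH3COO-; total volume = 0.02288 + 0.02073 = 0.04361 L, so [CH3COO-] = 0.004343/0.04361 = 0.09958 M.
Kb = Kw/Ka = 1.0e-14 / 1.8 x 10^-5 = 5.56e-10.
[OH^-] = sqrt(Kb x [CH3COO-]) = sqrt(5.56e-10 x 0.09958) = 7.44e-6 M.
pOH = 5.13, so pH = 14.00 - 5.13 = 8.87.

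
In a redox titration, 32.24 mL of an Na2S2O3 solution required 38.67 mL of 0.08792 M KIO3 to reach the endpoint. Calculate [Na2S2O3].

n(KIO3) = 0.08792 x 0.03867 = 0.003400 mol.
From the balanced equation, 1 mol KIO3 reacts with 6 mol Na2S2O3, so n(Na2S2O3) = 0.003400 x 6/1 = 0.02040 mol.
[Na2S2O3] = 0.02040 / 0.03224 L = 0.633 M.

0.633 M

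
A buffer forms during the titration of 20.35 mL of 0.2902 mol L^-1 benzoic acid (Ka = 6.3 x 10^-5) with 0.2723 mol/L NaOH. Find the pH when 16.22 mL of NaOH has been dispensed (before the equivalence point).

Initial n(C6H5COOH) = 0.2902 x 0.02035 = 0.005906 mol.
n(NaOH) added = 0.2723 x 0.01622 = 0.004417 mol, converting that many moles of C6H5COOH to C6H5COO-.
Remaining n(C6H5COOH) = 0.001489 mol; n(C6H5COO-) = 0.004417 mol.
By Henderson-Hasselbalch, pH = pKa + log([A^-]/[HA]) = 4.20 + log(0.004417/0.001489) = 4.20 + (+0.47) = 4.67.

4.67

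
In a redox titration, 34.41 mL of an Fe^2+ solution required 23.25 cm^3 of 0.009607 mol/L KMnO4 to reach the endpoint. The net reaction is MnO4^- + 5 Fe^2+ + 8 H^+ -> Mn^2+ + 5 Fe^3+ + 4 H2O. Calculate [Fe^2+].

n(KMnO4) = 0.009607 x 0.02325 = 0.0002234 mol.
From the balanced equation, 1 mol KMnO4 reacts with 5 mol Fe^2+, so n(Fe^2+) = 0.0002234 x 5/1 = 0.001117 mol.
[Fe^2+] = 0.001117 / 0.03441 L = 0.0325 M.

0.0325 M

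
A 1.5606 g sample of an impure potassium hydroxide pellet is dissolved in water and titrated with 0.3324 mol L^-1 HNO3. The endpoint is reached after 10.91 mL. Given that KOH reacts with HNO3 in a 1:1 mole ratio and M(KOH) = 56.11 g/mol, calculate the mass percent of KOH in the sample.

13.0%

n(HNO3) = 0.3324 x 0.01091 = 0.003626 mol.
n(KOH) = 0.003626 / 1 = 0.003626 mol.
mass of KOH = 0.003626 x 56.11 = 0.2035 g.
% purity = 0.2035 / 1.5606 x 100 = 13.0%.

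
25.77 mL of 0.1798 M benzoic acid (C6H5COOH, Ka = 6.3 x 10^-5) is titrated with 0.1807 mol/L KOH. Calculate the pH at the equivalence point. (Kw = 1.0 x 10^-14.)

8.58

n(C6H5COOH) = 0.1798 x 0.02577 = 0.004633 mol; V(KOH) at equivalence = 0.004633/0.1807 = 0.02564 L.
At equivalence all the acid is converted to C6H5COO-; total volume = 0.02577 + 0.02564 = 0.05141 L, so [C6H5COO-] = 0.004633/0.05141 = 0.09012 M.
Kb = Kw/Ka = 1.0e-14 / 6.3 x 10^-5 = 1.59e-10.
[OH^-] = sqrt(Kb x [C6H5COO-]) = sqrt(1.59e-10 x 0.09012) = 3.78e-6 M.
pOH = 5.42, so pH = 14.00 - 5.42 = 8.58.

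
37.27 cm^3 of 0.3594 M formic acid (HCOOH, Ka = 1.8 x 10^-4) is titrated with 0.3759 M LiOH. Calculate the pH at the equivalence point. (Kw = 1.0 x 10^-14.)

n(HCOOH) = 0.3594 x 0.03727 = 0.01339 mol; V(LiOH) at equivalence = 0.01339/0.3759 = 0.03563 L.
At equivalence all the acid is converted to HCOO-; total volume = 0.03727 + 0.03563 = 0.07290 L, so [HCOO-] = 0.01339/0.07290 = 0.1837 M.
Kb = Kw/Ka = 1.0e-14 / 1.8 x 10^-4 = 5.56e-11.
[OH^-] = sqrt(Kb x [HCOO-]) = sqrt(5.56e-11 x 0.1837) = 3.19e-6 M.
pOH = 5.50, so pH = 14.00 - 5.50 = 8.50.

8.50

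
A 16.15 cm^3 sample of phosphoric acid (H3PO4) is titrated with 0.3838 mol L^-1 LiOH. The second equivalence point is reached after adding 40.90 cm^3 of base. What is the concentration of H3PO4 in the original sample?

0.486 M

n(LiOH) = 0.3838 x 0.04090 = 0.01570 mol.
At the second equivalence point, 2 mol OH^- react per mol H3PO4, so n(H3PO4) = 0.01570 / 2 = 0.007849 mol.
[H3PO4] = 0.007849 / 0.01615 L = 0.486 M.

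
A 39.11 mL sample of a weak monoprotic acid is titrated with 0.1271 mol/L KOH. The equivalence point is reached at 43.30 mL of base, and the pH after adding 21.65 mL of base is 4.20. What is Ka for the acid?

21.65 mL is half of the equivalence volume, so this is the half-equivalence point where [HA] = [A^-].
At half-equivalence pH = pKa, so pKa = 4.20.
Ka = 10^(-4.20) = 6.3 x 10^-5.

6.3 x 10^-5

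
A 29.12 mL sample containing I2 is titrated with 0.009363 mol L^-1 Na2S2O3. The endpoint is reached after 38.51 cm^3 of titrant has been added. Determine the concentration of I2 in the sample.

0.00619 M

n(Na2S2O3) = 0.009363 x 0.03851 = 0.0003606 mol.
From the balanced equation, 2 mol Na2S2O3 reacts with 1 mol I2, so n(I2) = 0.0003606 x 1/2 = 0.0001803 mol.
[I2] = 0.0001803 / 0.02912 L = 0.00619 M.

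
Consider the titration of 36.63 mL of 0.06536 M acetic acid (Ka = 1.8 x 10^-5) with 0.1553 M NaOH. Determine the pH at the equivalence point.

n(CH3COOH) = 0.06536 x 0.03663 = 0.002394 mol; V(NaOH) at equivalence = 0.002394/0.1553 = 0.01542 L.
At equivalence all the acid is converted to CH3COO-; total volume = 0.03663 + 0.01542 = 0.05205 L, so [CH3COO-] = 0.002394/0.05205 = 0.04600 M.
Kb = Kw/Ka = 1.0e-14 / 1.8 x 10^-5 = 5.56e-10.
[OH^-] = sqrt(Kb x [CH3COO-]) = sqrt(5.56e-10 x 0.04600) = 5.06e-6 M.
pOH = 5.30, so pH = 14.00 - 5.30 = 8.70.

8.70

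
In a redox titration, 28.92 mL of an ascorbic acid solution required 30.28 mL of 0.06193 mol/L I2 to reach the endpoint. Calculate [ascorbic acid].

0.0648 M

n(I2) = 0.06193 x 0.03028 = 0.001875 mol.
From the balanced equation, 1 mol I2 reacts with 1 mol ascorbic acid, so n(ascorbic acid) = 0.001875 x 1/1 = 0.001875 mol.
[ascorbic acid] = 0.001875 / 0.02892 L = 0.0648 M.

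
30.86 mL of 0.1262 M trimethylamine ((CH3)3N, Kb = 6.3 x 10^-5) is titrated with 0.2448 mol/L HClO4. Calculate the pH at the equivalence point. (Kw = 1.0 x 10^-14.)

5.44

n((CH3)3N) = 0.1262 x 0.03086 = 0.003895 mol; V(HClO4) at equivalence = 0.003895/0.2448 = 0.01591 L.
At equivalence the base is fully converted to (CH3)3NH+; total volume = 0.04677 L, so [(CH3)3NH+] = 0.003895/0.04677 = 0.08327 M.
Ka((CH3)3NH+) = Kw/Kb = 1.0e-14 / 6.3 x 10^-5 = 1.59e-10.
[H^+] = sqrt(Ka x [(CH3)3NH+]) = sqrt(1.59e-10 x 0.08327) = 3.64e-6 M.
pH = -log(3.64e-6) = 5.44.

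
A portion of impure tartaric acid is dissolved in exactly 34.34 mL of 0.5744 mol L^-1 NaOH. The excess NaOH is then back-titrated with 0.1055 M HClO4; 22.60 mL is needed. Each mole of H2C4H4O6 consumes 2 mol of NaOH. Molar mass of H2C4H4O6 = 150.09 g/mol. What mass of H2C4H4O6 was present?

1.30 g

Total n(NaOH) added = 0.5744 x 0.03434 = 0.01972 mol.
n(HClO4) used = 0.1055 x 0.02260 = 0.002384 mol, which equals the excess n(NaOH).
So n(NaOH) consumed by the sample = 0.01972 - 0.002384 = 0.01734 mol.
n(H2C4H4O6) = 0.01734 / 2 = 0.008670 mol.
mass = 0.008670 mol x 150.09 g/mol = 1.30 g.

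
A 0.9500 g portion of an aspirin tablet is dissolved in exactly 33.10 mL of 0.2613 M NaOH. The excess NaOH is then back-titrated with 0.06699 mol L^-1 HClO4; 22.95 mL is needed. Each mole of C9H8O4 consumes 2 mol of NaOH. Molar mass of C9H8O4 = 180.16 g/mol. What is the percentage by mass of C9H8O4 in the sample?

Total n(NaOH) added = 0.2613 x 0.03310 = 0.008649 mol.
n(HClO4) used = 0.06699 x 0.02295 = 0.001537 mol, which equals the excess n(NaOH).
So n(NaOH) consumed by the sample = 0.008649 - 0.001537 = 0.007112 mol.
n(C9H8O4) = 0.007112 / 2 = 0.003556 mol.
mass C9H8O4 = 0.003556 x 180.16 = 0.6406 g, so %C9H8O4 = 0.6406/0.9500 x 100 = 67.4%.

67.4%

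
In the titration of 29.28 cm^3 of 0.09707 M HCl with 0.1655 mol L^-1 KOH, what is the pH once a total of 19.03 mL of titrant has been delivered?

11.80

n(acid) = 0.09707 x 0.02928 = 0.002842 mol; n(KOH) added = 0.1655 x 0.01903 = 0.003149 mol.
Base is in excess by 0.003149 - 0.002842 = 0.0003073 mol in a total volume of 0.04831 L.
[OH^-] = 0.0003073/0.04831 = 0.006360 M, so pOH = 2.20 and pH = 14.00 - 2.20 = 11.80.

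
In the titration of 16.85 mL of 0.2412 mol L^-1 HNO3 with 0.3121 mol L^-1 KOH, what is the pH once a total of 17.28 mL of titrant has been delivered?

12.59

n(acid) = 0.2412 x 0.01685 = 0.004064 mol; n(KOH) added = 0.3121 x 0.01728 = 0.005393 mol.
Base is in excess by 0.005393 - 0.004064 = 0.001329 mol in a total volume of 0.03413 L.
[OH^-] = 0.001329/0.03413 = 0.03894 M, so pOH = 1.41 and pH = 14.00 - 1.41 = 12.59.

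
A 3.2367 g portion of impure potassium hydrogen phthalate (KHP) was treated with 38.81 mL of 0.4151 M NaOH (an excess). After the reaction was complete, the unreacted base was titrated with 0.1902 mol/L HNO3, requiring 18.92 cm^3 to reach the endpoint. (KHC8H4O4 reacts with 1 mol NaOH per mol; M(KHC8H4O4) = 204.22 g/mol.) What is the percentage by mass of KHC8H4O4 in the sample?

Total n(NaOH) added = 0.4151 x 0.03881 = 0.01611 mol.
n(HNO3) used = 0.1902 x 0.01892 = 0.003599 mol, which equals the excess n(NaOH).
So n(NaOH) consumed by the sample = 0.01611 - 0.003599 = 0.01251 mol.
n(KHC8H4O4) = 0.01251 / 1 = 0.01251 mol.
mass KHC8H4O4 = 0.01251 x 204.22 = 2.555 g, so %KHC8H4O4 = 2.555/3.2367 x 100 = 78.9%.

78.9%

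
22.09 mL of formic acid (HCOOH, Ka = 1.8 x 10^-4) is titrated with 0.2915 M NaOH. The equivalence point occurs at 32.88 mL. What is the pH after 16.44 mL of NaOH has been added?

16.44 mL is exactly half the equivalence volume (32.88/2), i.e. the half-equivalence point.
There, n(HA) = n(A^-), so pH = pKa = -log(1.8 x 10^-4) = 3.74.

3.74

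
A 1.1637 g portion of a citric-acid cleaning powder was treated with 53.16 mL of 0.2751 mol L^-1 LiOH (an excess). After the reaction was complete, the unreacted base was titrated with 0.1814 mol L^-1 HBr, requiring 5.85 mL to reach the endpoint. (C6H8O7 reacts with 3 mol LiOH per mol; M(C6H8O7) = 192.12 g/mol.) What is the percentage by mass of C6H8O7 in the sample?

74.6%

Total n(LiOH) added = 0.2751 x 0.05316 = 0.01462 mol.
n(HBr) used = 0.1814 x 0.005850 = 0.001061 mol, which equals the excess n(LiOH).
So n(LiOH) consumed by the sample = 0.01462 - 0.001061 = 0.01356 mol.
n(C6H8O7) = 0.01356 / 3 = 0.004521 mol.
mass C6H8O7 = 0.004521 x 192.12 = 0.8686 g, so %C6H8O7 = 0.8686/1.1637 x 100 = 74.6%.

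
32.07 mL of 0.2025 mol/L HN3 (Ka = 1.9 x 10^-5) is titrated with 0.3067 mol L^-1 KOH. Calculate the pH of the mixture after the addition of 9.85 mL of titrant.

4.66

Initial n(HN3) = 0.2025 x 0.03207 = 0.006494 mol.
n(KOH) added = 0.3067 x 0.009850 = 0.003021 mol, converting that many moles of HN3 to N3-.
Remaining n(HN3) = 0.003473 mol; n(N3-) = 0.003021 mol.
By Henderson-Hasselbalch, pH = pKa + log([A^-]/[HA]) = 4.72 + log(0.003021/0.003473) = 4.72 + (-0.06) = 4.66.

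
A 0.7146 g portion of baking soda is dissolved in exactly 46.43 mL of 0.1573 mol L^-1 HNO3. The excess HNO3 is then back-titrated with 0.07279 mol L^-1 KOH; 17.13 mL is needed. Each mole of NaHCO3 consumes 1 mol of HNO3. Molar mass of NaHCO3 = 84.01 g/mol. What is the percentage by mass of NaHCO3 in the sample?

Total n(HNO3) added = 0.1573 x 0.04643 = 0.007303 mol.
n(KOH) used = 0.07279 x 0.01713 = 0.001247 mol, which equals the excess n(HNO3).
So n(HNO3) consumed by the sample = 0.007303 - 0.001247 = 0.006057 mol.
n(NaHCO3) = 0.006057 / 1 = 0.006057 mol.
mass NaHCO3 = 0.006057 x 84.01 = 0.5088 g, so %NaHCO3 = 0.5088/0.7146 x 100 = 71.2%.

71.2%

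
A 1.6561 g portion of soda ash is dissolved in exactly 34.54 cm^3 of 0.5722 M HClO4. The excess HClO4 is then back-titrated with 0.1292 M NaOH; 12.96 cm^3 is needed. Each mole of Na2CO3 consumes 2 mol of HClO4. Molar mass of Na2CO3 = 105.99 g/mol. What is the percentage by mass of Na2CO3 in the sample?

57.9%

Total n(HClO4) added = 0.5722 x 0.03454 = 0.01976 mol.
n(NaOH) used = 0.1292 x 0.01296 = 0.001674 mol, which equals the excess n(HClO4).
So n(HClO4) consumed by the sample = 0.01976 - 0.001674 = 0.01809 mol.
n(Na2CO3) = 0.01809 / 2 = 0.009045 mol.
mass Na2CO3 = 0.009045 x 105.99 = 0.9586 g, so %Na2CO3 = 0.9586/1.6561 x 100 = 57.9%.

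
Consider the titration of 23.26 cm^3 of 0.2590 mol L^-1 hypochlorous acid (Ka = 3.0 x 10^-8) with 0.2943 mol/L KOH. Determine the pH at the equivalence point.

10.33

n(HClO) = 0.2590 x 0.02326 = 0.006024 mol; V(KOH) at equivalence = 0.006024/0.2943 = 0.02047 L.
At equivalence all the acid is converted to ClO-; total volume = 0.02326 + 0.02047 = 0.04373 L, so [ClO-] = 0.006024/0.04373 = 0.1378 M.
Kb = Kw/Ka = 1.0e-14 / 3.0 x 10^-8 = 3.33e-7.
[OH^-] = sqrt(Kb x [ClO-]) = sqrt(3.33e-7 x 0.1378) = 0.000214 M.
pOH = 3.67, so pH = 14.00 - 3.67 = 10.33.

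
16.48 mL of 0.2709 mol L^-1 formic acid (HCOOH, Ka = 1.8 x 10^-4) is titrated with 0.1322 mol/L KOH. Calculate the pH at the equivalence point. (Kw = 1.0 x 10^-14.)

8.35

n(HCOOH) = 0.2709 x 0.01648 = 0.004464 mol; V(KOH) at equivalence = 0.004464/0.1322 = 0.03377 L.
At equivalence all the acid is converted to HCOO-; total volume = 0.01648 + 0.03377 = 0.05025 L, so [HCOO-] = 0.004464/0.05025 = 0.08884 M.
Kb = Kw/Ka = 1.0e-14 / 1.8 x 10^-4 = 5.56e-11.
[OH^-] = sqrt(Kb x [HCOO-]) = sqrt(5.56e-11 x 0.08884) = 2.22e-6 M.
pOH = 5.65, so pH = 14.00 - 5.65 = 8.35.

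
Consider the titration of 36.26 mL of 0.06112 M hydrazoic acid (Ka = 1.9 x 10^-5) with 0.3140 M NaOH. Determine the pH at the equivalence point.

n(HN3) = 0.06112 x 0.03626 = 0.002216 mol; V(NaOH) at equivalence = 0.002216/0.3140 = 0.007058 L.
At equivalence all the acid is converted to N3-; total volume = 0.03626 + 0.007058 = 0.04332 L, so [N3-] = 0.002216/0.04332 = 0.05116 M.
Kb = Kw/Ka = 1.0e-14 / 1.9 x 10^-5 = 5.26e-10.
[OH^-] = sqrt(Kb x [N3-]) = sqrt(5.26e-10 x 0.05116) = 5.19e-6 M.
pOH = 5.28, so pH = 14.00 - 5.28 = 8.72.

8.72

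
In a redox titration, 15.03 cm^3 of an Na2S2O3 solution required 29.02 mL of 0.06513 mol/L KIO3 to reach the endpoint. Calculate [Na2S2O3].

0.755 M

n(KIO3) = 0.06513 x 0.02902 = 0.001890 mol.
From the balanced equation, 1 mol KIO3 reacts with 6 mol Na2S2O3, so n(Na2S2O3) = 0.001890 x 6/1 = 0.01134 mol.
[Na2S2O3] = 0.01134 / 0.01503 L = 0.755 M.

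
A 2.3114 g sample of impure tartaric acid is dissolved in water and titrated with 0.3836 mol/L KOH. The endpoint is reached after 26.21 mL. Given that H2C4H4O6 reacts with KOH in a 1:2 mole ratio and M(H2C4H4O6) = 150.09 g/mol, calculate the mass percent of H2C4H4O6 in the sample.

n(KOH) = 0.3836 x 0.02621 = 0.01005 mol.
n(H2C4H4O6) = 0.01005 / 2 = 0.005027 mol.
mass of H2C4H4O6 = 0.005027 x 150.09 = 0.7545 g.
% purity = 0.7545 / 2.3114 x 100 = 32.6%.

32.6%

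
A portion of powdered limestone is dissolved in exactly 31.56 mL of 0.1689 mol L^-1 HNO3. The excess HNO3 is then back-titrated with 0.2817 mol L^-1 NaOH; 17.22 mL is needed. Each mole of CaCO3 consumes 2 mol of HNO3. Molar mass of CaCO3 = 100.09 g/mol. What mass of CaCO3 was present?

0.0240 g

Total n(HNO3) added = 0.1689 x 0.03156 = 0.005330 mol.
n(NaOH) used = 0.2817 x 0.01722 = 0.004851 mol, which equals the excess n(HNO3).
So n(HNO3) consumed by the sample = 0.005330 - 0.004851 = 0.0004796 mol.
n(CaCO3) = 0.0004796 / 2 = 0.0002398 mol.
mass = 0.0002398 mol x 100.09 g/mol = 0.0240 g.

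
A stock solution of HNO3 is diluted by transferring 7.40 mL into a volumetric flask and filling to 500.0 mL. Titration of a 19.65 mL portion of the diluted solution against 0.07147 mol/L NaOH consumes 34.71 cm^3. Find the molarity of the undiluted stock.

8.53 M

n(NaOH) = 0.07147 x 0.03471 = 0.002481 mol.
n(HNO3) in the aliquot = 0.002481 mol.
[diluted HNO3] = 0.002481 / 0.01965 = 0.1262 M.
Dilution factor = 500.0/7.400 = 67.57, so [stock] = 0.1262 x 67.57 = 8.53 M.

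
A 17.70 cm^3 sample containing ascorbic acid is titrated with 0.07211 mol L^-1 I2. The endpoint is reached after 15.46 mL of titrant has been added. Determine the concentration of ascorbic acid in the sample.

0.0630 M

n(I2) = 0.07211 x 0.01546 = 0.001115 mol.
From the balanced equation, 1 mol I2 reacts with 1 mol ascorbic acid, so n(ascorbic acid) = 0.001115 x 1/1 = 0.001115 mol.
[ascorbic acid] = 0.001115 / 0.01770 L = 0.0630 M.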